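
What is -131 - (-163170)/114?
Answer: 24706/19 ≈ 1300.3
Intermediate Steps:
-131 - (-163170)/114 = -131 - 370*(-147/38) = -131 + 27195/19 = 24706/19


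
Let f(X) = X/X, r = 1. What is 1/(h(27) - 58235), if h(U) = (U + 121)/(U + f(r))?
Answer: -7/407608 ≈ -1.7173e-5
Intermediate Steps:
f(X) = 1
h(U) = (121 + U)/(1 + U) (h(U) = (U + 121)/(U + 1) = (121 + U)/(1 + U))
1/(h(27) - 58235) = 1/((121 + 27)/(1 + 27) - 58235) = 1/(148/28 - 58235) = 1/((1/28)*148 - 58235) = 1/(37/7 - 58235) = 1/(-407608/7) = -7/407608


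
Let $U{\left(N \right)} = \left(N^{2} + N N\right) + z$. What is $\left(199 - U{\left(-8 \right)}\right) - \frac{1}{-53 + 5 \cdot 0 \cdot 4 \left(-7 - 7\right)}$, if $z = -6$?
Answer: $\frac{4082}{53} \approx 77.019$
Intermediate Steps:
$U{\left(N \right)} = -6 + 2 N^{2}$ ($U{\left(N \right)} = \left(N^{2} + N N\right) - 6 = \left(N^{2} + N^{2}\right) - 6 = 2 N^{2} - 6 = -6 + 2 N^{2}$)
$\left(199 - U{\left(-8 \right)}\right) - \frac{1}{-53 + 5 \cdot 0 \cdot 4 \left(-7 - 7\right)} = \left(199 - \left(-6 + 2 \left(-8\right)^{2}\right)\right) - \frac{1}{-53 + 5 \cdot 0 \cdot 4 \left(-7 - 7\right)} = \left(199 - \left(-6 + 2 \cdot 64\right)\right) - \frac{1}{-53 + 0 \cdot 4 \left(-14\right)} = \left(199 - \left(-6 + 128\right)\right) - \frac{1}{-53 + 0 \left(-14\right)} = \left(199 - 122\right) - \frac{1}{-53 + 0} = \left(199 - 122\right) - \frac{1}{-53} = 77 - - \frac{1}{53} = 77 + \frac{1}{53} = \frac{4082}{53}$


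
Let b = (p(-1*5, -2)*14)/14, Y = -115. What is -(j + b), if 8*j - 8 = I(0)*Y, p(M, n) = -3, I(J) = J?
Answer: 2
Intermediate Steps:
b = -3 (b = -3*14/14 = -42*1/14 = -3)
j = 1 (j = 1 + (0*(-115))/8 = 1 + (⅛)*0 = 1 + 0 = 1)
-(j + b) = -(1 - 3) = -1*(-2) = 2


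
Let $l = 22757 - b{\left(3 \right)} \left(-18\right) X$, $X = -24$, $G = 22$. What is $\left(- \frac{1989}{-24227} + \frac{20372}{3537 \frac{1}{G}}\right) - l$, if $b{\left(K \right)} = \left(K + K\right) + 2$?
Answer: $- \frac{1643054852738}{85690899} \approx -19174.0$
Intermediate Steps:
$b{\left(K \right)} = 2 + 2 K$ ($b{\left(K \right)} = 2 K + 2 = 2 + 2 K$)
$l = 19301$ ($l = 22757 - \left(2 + 2 \cdot 3\right) \left(-18\right) \left(-24\right) = 22757 - \left(2 + 6\right) \left(-18\right) \left(-24\right) = 22757 - 8 \left(-18\right) \left(-24\right) = 22757 - \left(-144\right) \left(-24\right) = 22757 - 3456 = 19301$)
$\left(- \frac{1989}{-24227} + \frac{20372}{3537 \frac{1}{G}}\right) - l = \left(- \frac{1989}{-24227} + \frac{20372}{3537 \cdot \frac{1}{22}}\right) - 19301 = \left(\left(-1989\right) \left(- \frac{1}{24227}\right) + \frac{20372}{3537 \cdot \frac{1}{22}}\right) - 19301 = \left(\frac{1989}{24227} + \frac{20372}{\frac{3537}{22}}\right) - 19301 = \left(\frac{1989}{24227} + 20372 \cdot \frac{22}{3537}\right) - 19301 = \left(\frac{1989}{24227} + \frac{448184}{3537}\right) - 19301 = \frac{10865188861}{85690899} - 19301 = - \frac{1643054852738}{85690899}$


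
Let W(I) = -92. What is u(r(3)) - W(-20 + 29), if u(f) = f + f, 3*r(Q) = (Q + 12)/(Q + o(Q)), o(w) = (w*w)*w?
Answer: 277/3 ≈ 92.333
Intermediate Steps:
o(w) = w³ (o(w) = w²*w = w³)
r(Q) = (12 + Q)/(3*(Q + Q³)) (r(Q) = ((Q + 12)/(Q + Q³))/3 = ((12 + Q)/(Q + Q³))/3 = (12 + Q)/(3*(Q + Q³)))
u(f) = 2*f
u(r(3)) - W(-20 + 29) = 2*((⅓)*(12 + 3)/(3*(1 + 3²))) - 1*(-92) = 2*((⅓)*(⅓)*15/(1 + 9)) + 92 = 2*((⅓)*(⅓)*15/10) + 92 = 2*((⅓)*(⅓)*(⅒)*15) + 92 = 2*(⅙) + 92 = ⅓ + 92 = 277/3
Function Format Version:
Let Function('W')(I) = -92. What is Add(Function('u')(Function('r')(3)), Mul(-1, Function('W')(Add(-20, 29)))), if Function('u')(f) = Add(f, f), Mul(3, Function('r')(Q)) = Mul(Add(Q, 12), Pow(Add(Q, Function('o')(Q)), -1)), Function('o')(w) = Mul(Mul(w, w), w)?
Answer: Rational(277, 3) ≈ 92.333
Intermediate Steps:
Function('o')(w) = Pow(w, 3) (Function('o')(w) = Mul(Pow(w, 2), w) = Pow(w, 3))
Function('r')(Q) = Mul(Rational(1, 3), Pow(Add(Q, Pow(Q, 3)), -1), Add(12, Q)) (Function('r')(Q) = Mul(Rational(1, 3), Mul(Add(Q, 12), Pow(Add(Q, Pow(Q, 3)), -1))) = Mul(Rational(1, 3), Mul(Add(12, Q), Pow(Add(Q, Pow(Q, 3)), -1))) = Mul(Rational(1, 3), Mul(Pow(Add(Q, Pow(Q, 3)), -1), Add(12, Q))) = Mul(Rational(1, 3), Pow(Add(Q, Pow(Q, 3)), -1), Add(12, Q)))
Function('u')(f) = Mul(2, f)
Add(Function('u')(Function('r')(3)), Mul(-1, Function('W')(Add(-20, 29)))) = Add(Mul(2, Mul(Rational(1, 3), Pow(3, -1), Pow(Add(1, Pow(3, 2)), -1), Add(12, 3))), Mul(-1, -92)) = Add(Mul(2, Mul(Rational(1, 3), Rational(1, 3), Pow(Add(1, 9), -1), 15)), 92) = Add(Mul(2, Mul(Rational(1, 3), Rational(1, 3), Pow(10, -1), 15)), 92) = Add(Mul(2, Mul(Rational(1, 3), Rational(1, 3), Rational(1, 10), 15)), 92) = Add(Mul(2, Rational(1, 6)), 92) = Add(Rational(1, 3), 92) = Rational(277, 3)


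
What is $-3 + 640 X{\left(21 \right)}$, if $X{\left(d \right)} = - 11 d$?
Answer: $-147843$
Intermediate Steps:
$-3 + 640 X{\left(21 \right)} = -3 + 640 \left(\left(-11\right) 21\right) = -3 + 640 \left(-231\right) = -3 - 147840 = -147843$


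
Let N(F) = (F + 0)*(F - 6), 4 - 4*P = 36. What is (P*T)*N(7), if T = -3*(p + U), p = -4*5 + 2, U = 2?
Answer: -2688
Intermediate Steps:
P = -8 (P = 1 - ¼*36 = 1 - 9 = -8)
p = -18 (p = -20 + 2 = -18)
T = 48 (T = -3*(-18 + 2) = -3*(-16) = 48)
N(F) = F*(-6 + F)
(P*T)*N(7) = (-8*48)*(7*(-6 + 7)) = -2688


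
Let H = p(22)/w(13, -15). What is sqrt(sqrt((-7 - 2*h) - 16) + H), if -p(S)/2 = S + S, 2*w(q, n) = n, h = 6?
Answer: sqrt(2640 + 225*I*sqrt(35))/15 ≈ 3.5266 + 0.83878*I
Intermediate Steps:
w(q, n) = n/2
p(S) = -4*S (p(S) = -2*(S + S) = -4*S)
H = 176/15 (H = (-4*22)/(((1/2)*(-15))) = -88/(-15/2) = -88*(-2/15) = 176/15 ≈ 11.733)
sqrt(sqrt((-7 - 2*h) - 16) + H) = sqrt(sqrt((-7 - 2*6) - 16) + 176/15) = sqrt(sqrt((-7 - 12) - 16) + 176/15) = sqrt(sqrt(-19 - 16) + 176/15) = sqrt(sqrt(-35) + 176/15) = sqrt(I*sqrt(35) + 176/15) = sqrt(176/15 + I*sqrt(35))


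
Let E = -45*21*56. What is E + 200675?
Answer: 147755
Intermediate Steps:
E = -52920 (E = -945*56 = -52920)
E + 200675 = -52920 + 200675 = 147755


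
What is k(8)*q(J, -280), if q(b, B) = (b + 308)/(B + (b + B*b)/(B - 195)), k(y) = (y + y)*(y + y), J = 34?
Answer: -20793600/61757 ≈ -336.70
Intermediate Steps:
k(y) = 4*y**2 (k(y) = (2*y)*(2*y) = 4*y**2)
q(b, B) = (308 + b)/(B + (b + B*b)/(-195 + B))
k(8)*q(J, -280) = (4*8**2)*((-60060 - 195*34 + 308*(-280) - 280*34)/(34 + (-280)**2 - 195*(-280) - 280*34)) = (4*64)*((-60060 - 6630 - 86240 - 9520)/(34 + 78400 + 54600 - 9520)) = 256*(-162450/123514) = 256*((1/123514)*(-162450)) = 256*(-81225/61757) = -20793600/61757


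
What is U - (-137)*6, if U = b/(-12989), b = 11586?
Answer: 10665372/12989 ≈ 821.11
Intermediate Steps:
U = -11586/12989 (U = 11586/(-12989) = 11586*(-1/12989) = -11586/12989 ≈ -0.89199)
U - (-137)*6 = -11586/12989 - (-137)*6 = -11586/12989 - 1*(-822) = -11586/12989 + 822 = 10665372/12989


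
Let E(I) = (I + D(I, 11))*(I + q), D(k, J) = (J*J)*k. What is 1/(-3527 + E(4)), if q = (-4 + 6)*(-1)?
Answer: -1/2551 ≈ -0.00039200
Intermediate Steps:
D(k, J) = k*J² (D(k, J) = J²*k = k*J²)
q = -2 (q = 2*(-1) = -2)
E(I) = 122*I*(-2 + I) (E(I) = (I + I*11²)*(I - 2) = (I + I*121)*(-2 + I) = (I + 121*I)*(-2 + I) = (122*I)*(-2 + I) = 122*I*(-2 + I))
1/(-3527 + E(4)) = 1/(-3527 + 122*4*(-2 + 4)) = 1/(-3527 + 122*4*2) = 1/(-3527 + 976) = 1/(-2551) = -1/2551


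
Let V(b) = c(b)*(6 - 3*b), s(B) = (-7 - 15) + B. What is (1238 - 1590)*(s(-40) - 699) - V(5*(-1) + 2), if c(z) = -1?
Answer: 267887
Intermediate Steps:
s(B) = -22 + B
V(b) = -6 + 3*b (V(b) = -(6 - 3*b) = -6 + 3*b)
(1238 - 1590)*(s(-40) - 699) - V(5*(-1) + 2) = (1238 - 1590)*((-22 - 40) - 699) - (-6 + 3*(5*(-1) + 2)) = -352*(-62 - 699) - (-6 + 3*(-5 + 2)) = -352*(-761) - (-6 + 3*(-3)) = 267872 - (-6 - 9) = 267872 - 1*(-15) = 267872 + 15 = 267887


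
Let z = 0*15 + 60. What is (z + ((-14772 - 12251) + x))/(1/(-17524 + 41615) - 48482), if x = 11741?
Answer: 366713202/1167979861 ≈ 0.31397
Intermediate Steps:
z = 60 (z = 0 + 60 = 60)
(z + ((-14772 - 12251) + x))/(1/(-17524 + 41615) - 48482) = (60 + ((-14772 - 12251) + 11741))/(1/(-17524 + 41615) - 48482) = (60 + (-27023 + 11741))/(1/24091 - 48482) = (60 - 15282)/(1/24091 - 48482) = -15222/(-1167979861/24091) = -15222*(-24091/1167979861) = 366713202/1167979861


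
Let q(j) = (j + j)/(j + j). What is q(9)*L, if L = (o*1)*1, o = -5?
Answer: -5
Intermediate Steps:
L = -5 (L = -5*1*1 = -5*1 = -5)
q(j) = 1 (q(j) = (2*j)/((2*j)) = (2*j)*(1/(2*j)) = 1)
q(9)*L = 1*(-5) = -5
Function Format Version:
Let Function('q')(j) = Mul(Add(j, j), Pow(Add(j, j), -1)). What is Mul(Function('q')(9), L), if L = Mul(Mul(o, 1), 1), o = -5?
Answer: -5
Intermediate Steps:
L = -5 (L = Mul(Mul(-5, 1), 1) = Mul(-5, 1) = -5)
Function('q')(j) = 1 (Function('q')(j) = Mul(Mul(2, j), Pow(Mul(2, j), -1)) = Mul(Mul(2, j), Mul(Rational(1, 2), Pow(j, -1))) = 1)
Mul(Function('q')(9), L) = Mul(1, -5) = -5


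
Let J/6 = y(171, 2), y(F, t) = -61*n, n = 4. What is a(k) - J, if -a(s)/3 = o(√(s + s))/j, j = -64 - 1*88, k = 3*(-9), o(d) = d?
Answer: 1464 + 9*I*√6/152 ≈ 1464.0 + 0.14504*I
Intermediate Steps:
y(F, t) = -244 (y(F, t) = -61*4 = -244)
k = -27
j = -152 (j = -64 - 88 = -152)
J = -1464 (J = 6*(-244) = -1464)
a(s) = 3*√2*√s/152 (a(s) = -3*√(s + s)/(-152) = -3*√(2*s)*(-1)/152 = -3*√2*√s*(-1)/152 = -(-3)*√2*√s/152 = 3*√2*√s/152)
a(k) - J = 3*√2*√(-27)/152 - 1*(-1464) = 3*√2*(3*I*√3)/152 + 1464 = 9*I*√6/152 + 1464 = 1464 + 9*I*√6/152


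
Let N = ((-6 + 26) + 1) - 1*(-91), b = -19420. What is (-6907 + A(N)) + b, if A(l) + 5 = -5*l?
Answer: -26892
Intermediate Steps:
N = 112 (N = (20 + 1) + 91 = 21 + 91 = 112)
A(l) = -5 - 5*l
(-6907 + A(N)) + b = (-6907 + (-5 - 5*112)) - 19420 = (-6907 + (-5 - 560)) - 19420 = (-6907 - 565) - 19420 = -7472 - 19420 = -26892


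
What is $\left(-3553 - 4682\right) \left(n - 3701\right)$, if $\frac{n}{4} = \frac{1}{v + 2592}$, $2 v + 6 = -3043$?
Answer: $\frac{213343929}{7} \approx 3.0478 \cdot 10^{7}$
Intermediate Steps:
$v = - \frac{3049}{2}$ ($v = -3 + \frac{1}{2} \left(-3043\right) = -3 - \frac{3043}{2} = - \frac{3049}{2} \approx -1524.5$)
$n = \frac{8}{2135}$ ($n = \frac{4}{- \frac{3049}{2} + 2592} = \frac{4}{\frac{2135}{2}} = 4 \cdot \frac{2}{2135} = \frac{8}{2135} \approx 0.0037471$)
$\left(-3553 - 4682\right) \left(n - 3701\right) = \left(-3553 - 4682\right) \left(\frac{8}{2135} - 3701\right) = \left(-8235\right) \left(- \frac{7901627}{2135}\right) = \frac{213343929}{7}$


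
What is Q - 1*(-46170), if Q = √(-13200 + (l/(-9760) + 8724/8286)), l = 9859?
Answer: 46170 + I*√149878568203895990/3369640 ≈ 46170.0 + 114.89*I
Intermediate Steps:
Q = I*√149878568203895990/3369640 (Q = √(-13200 + (9859/(-9760) + 8724/8286)) = √(-13200 + (9859*(-1/9760) + 8724*(1/8286))) = √(-13200 + (-9859/9760 + 1454/1381)) = √(-13200 + 575761/13478560) = √(-177916416239/13478560) = I*√149878568203895990/3369640 ≈ 114.89*I)
Q - 1*(-46170) = I*√149878568203895990/3369640 - 1*(-46170) = I*√149878568203895990/3369640 + 46170 = 46170 + I*√149878568203895990/3369640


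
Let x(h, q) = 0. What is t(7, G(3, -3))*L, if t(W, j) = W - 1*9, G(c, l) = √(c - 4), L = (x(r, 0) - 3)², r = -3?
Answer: -18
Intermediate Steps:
L = 9 (L = (0 - 3)² = (-3)² = 9)
G(c, l) = √(-4 + c)
t(W, j) = -9 + W (t(W, j) = W - 9 = -9 + W)
t(7, G(3, -3))*L = (-9 + 7)*9 = -2*9 = -18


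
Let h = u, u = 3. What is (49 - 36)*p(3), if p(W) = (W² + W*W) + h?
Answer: 273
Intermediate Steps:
h = 3
p(W) = 3 + 2*W² (p(W) = (W² + W*W) + 3 = (W² + W²) + 3 = 2*W² + 3 = 3 + 2*W²)
(49 - 36)*p(3) = (49 - 36)*(3 + 2*3²) = 13*(3 + 2*9) = 13*(3 + 18) = 13*21 = 273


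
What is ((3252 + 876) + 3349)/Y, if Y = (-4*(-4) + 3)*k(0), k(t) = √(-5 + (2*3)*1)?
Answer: 7477/19 ≈ 393.53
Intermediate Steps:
k(t) = 1 (k(t) = √(-5 + 6*1) = √(-5 + 6) = √1 = 1)
Y = 19 (Y = (-4*(-4) + 3)*1 = (16 + 3)*1 = 19*1 = 19)
((3252 + 876) + 3349)/Y = ((3252 + 876) + 3349)/19 = (4128 + 3349)*(1/19) = 7477*(1/19) = 7477/19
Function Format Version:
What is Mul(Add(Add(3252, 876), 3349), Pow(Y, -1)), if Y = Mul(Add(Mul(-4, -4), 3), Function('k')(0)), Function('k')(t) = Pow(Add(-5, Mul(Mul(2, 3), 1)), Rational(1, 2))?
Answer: Rational(7477, 19) ≈ 393.53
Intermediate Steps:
Function('k')(t) = 1 (Function('k')(t) = Pow(Add(-5, Mul(6, 1)), Rational(1, 2)) = Pow(Add(-5, 6), Rational(1, 2)) = Pow(1, Rational(1, 2)) = 1)
Y = 19 (Y = Mul(Add(Mul(-4, -4), 3), 1) = Mul(Add(16, 3), 1) = Mul(19, 1) = 19)
Mul(Add(Add(3252, 876), 3349), Pow(Y, -1)) = Mul(Add(Add(3252, 876), 3349), Pow(19, -1)) = Mul(Add(4128, 3349), Rational(1, 19)) = Mul(7477, Rational(1, 19)) = Rational(7477, 19)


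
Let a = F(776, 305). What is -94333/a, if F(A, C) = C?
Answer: -94333/305 ≈ -309.29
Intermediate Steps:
a = 305
-94333/a = -94333/305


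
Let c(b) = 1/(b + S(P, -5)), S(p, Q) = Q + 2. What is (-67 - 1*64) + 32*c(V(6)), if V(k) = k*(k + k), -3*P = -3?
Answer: -9007/69 ≈ -130.54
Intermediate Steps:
P = 1 (P = -⅓*(-3) = 1)
V(k) = 2*k² (V(k) = k*(2*k) = 2*k²)
S(p, Q) = 2 + Q
c(b) = 1/(-3 + b) (c(b) = 1/(b + (2 - 5)) = 1/(b - 3) = 1/(-3 + b))
(-67 - 1*64) + 32*c(V(6)) = (-67 - 1*64) + 32/(-3 + 2*6²) = (-67 - 64) + 32/(-3 + 2*36) = -131 + 32/(-3 + 72) = -131 + 32/69 = -9007/69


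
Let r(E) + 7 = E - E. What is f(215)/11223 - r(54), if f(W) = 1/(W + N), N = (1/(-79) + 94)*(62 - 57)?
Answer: 4250935789/607276530 ≈ 7.0000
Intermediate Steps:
r(E) = -7 (r(E) = -7 + (E - E) = -7 + 0 = -7)
N = 37125/79 (N = (-1/79 + 94)*5 = (7425/79)*5 = 37125/79 ≈ 469.94)
f(W) = 1/(37125/79 + W) (f(W) = 1/(W + 37125/79) = 1/(37125/79 + W))
f(215)/11223 - r(54) = (79/(37125 + 79*215))/11223 - 1*(-7) = (79/(37125 + 16985))*(1/11223) + 7 = (79/54110)*(1/11223) + 7 = 79/607276530 + 7 = 4250935789/607276530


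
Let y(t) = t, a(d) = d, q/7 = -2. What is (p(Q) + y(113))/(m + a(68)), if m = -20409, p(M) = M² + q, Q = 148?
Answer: -22003/20341 ≈ -1.0817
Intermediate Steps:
q = -14 (q = 7*(-2) = -14)
p(M) = -14 + M² (p(M) = M² - 14 = -14 + M²)
(p(Q) + y(113))/(m + a(68)) = ((-14 + 148²) + 113)/(-20409 + 68) = ((-14 + 21904) + 113)/(-20341) = (21890 + 113)*(-1/20341) = 22003*(-1/20341) = -22003/20341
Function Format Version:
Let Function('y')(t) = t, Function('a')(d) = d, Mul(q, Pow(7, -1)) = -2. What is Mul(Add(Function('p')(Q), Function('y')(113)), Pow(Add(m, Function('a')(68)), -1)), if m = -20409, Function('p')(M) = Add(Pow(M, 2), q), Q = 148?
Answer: Rational(-22003, 20341) ≈ -1.0817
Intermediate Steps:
q = -14 (q = Mul(7, -2) = -14)
Function('p')(M) = Add(-14, Pow(M, 2)) (Function('p')(M) = Add(Pow(M, 2), -14) = Add(-14, Pow(M, 2)))
Mul(Add(Function('p')(Q), Function('y')(113)), Pow(Add(m, Function('a')(68)), -1)) = Mul(Add(Add(-14, Pow(148, 2)), 113), Pow(Add(-20409, 68), -1)) = Mul(Add(Add(-14, 21904), 113), Pow(-20341, -1)) = Mul(Add(21890, 113), Rational(-1, 20341)) = Mul(22003, Rational(-1, 20341)) = Rational(-22003, 20341)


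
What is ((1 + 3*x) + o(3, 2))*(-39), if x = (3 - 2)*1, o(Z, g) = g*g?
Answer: -312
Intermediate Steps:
o(Z, g) = g²
x = 1 (x = 1*1 = 1)
((1 + 3*x) + o(3, 2))*(-39) = ((1 + 3*1) + 2²)*(-39) = ((1 + 3) + 4)*(-39) = (4 + 4)*(-39) = 8*(-39) = -312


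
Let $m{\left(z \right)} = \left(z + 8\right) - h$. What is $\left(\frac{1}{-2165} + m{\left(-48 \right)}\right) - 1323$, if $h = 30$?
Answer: $- \frac{3015846}{2165} \approx -1393.0$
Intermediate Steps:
$m{\left(z \right)} = -22 + z$ ($m{\left(z \right)} = \left(z + 8\right) - 30 = \left(8 + z\right) - 30 = -22 + z$)
$\left(\frac{1}{-2165} + m{\left(-48 \right)}\right) - 1323 = \left(\frac{1}{-2165} - 70\right) - 1323 = \left(- \frac{1}{2165} - 70\right) - 1323 = - \frac{151551}{2165} - 1323 = - \frac{3015846}{2165}$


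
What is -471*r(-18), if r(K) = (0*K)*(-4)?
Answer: 0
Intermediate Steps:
r(K) = 0 (r(K) = 0*(-4) = 0)
-471*r(-18) = -471*0 = 0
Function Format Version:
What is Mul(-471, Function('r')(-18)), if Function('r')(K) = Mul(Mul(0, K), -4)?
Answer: 0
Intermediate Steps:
Function('r')(K) = 0 (Function('r')(K) = Mul(0, -4) = 0)
Mul(-471, Function('r')(-18)) = Mul(-471, 0) = 0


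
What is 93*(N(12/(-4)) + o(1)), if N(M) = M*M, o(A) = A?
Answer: 930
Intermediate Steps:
N(M) = M²
93*(N(12/(-4)) + o(1)) = 93*((12/(-4))² + 1) = 93*((12*(-¼))² + 1) = 93*((-3)² + 1) = 93*(9 + 1) = 93*10 = 930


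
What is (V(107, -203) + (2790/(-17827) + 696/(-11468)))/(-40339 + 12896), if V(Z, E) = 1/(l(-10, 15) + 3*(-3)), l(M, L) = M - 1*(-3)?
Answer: 228723257/22441791631792 ≈ 1.0192e-5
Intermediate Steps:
l(M, L) = 3 + M (l(M, L) = M + 3 = 3 + M)
V(Z, E) = -1/16 (V(Z, E) = 1/((3 - 10) + 3*(-3)) = 1/(-7 - 9) = 1/(-16) = -1/16)
(V(107, -203) + (2790/(-17827) + 696/(-11468)))/(-40339 + 12896) = (-1/16 + (2790/(-17827) + 696/(-11468)))/(-40339 + 12896) = (-1/16 + (2790*(-1/17827) + 696*(-1/11468)))/(-27443) = (-1/16 + (-2790/17827 - 174/2867))*(-1/27443) = (-1/16 - 11100828/51110009)*(-1/27443) = -228723257/817760144*(-1/27443) = 228723257/22441791631792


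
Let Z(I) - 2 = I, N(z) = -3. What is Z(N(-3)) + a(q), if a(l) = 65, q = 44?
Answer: 64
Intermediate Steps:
Z(I) = 2 + I
Z(N(-3)) + a(q) = (2 - 3) + 65 = -1 + 65 = 64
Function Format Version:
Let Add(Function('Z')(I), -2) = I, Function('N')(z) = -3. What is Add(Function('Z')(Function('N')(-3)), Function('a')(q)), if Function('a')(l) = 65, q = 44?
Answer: 64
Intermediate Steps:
Function('Z')(I) = Add(2, I)
Add(Function('Z')(Function('N')(-3)), Function('a')(q)) = Add(Add(2, -3), 65) = Add(-1, 65) = 64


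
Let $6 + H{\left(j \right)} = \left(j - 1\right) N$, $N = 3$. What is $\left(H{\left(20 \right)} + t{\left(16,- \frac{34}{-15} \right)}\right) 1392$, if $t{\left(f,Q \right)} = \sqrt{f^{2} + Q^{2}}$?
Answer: $70992 + \frac{928 \sqrt{14689}}{5} \approx 93486.0$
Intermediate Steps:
$t{\left(f,Q \right)} = \sqrt{Q^{2} + f^{2}}$
$H{\left(j \right)} = -9 + 3 j$ ($H{\left(j \right)} = -6 + \left(j - 1\right) 3 = -6 + \left(-1 + j\right) 3 = -6 + \left(-3 + 3 j\right) = -9 + 3 j$)
$\left(H{\left(20 \right)} + t{\left(16,- \frac{34}{-15} \right)}\right) 1392 = \left(\left(-9 + 3 \cdot 20\right) + \sqrt{\left(- \frac{34}{-15}\right)^{2} + 16^{2}}\right) 1392 = \left(\left(-9 + 60\right) + \sqrt{\left(\left(-34\right) \left(- \frac{1}{15}\right)\right)^{2} + 256}\right) 1392 = \left(51 + \sqrt{\left(\frac{34}{15}\right)^{2} + 256}\right) 1392 = \left(51 + \sqrt{\frac{1156}{225} + 256}\right) 1392 = \left(51 + \sqrt{\frac{58756}{225}}\right) 1392 = \left(51 + \frac{2 \sqrt{14689}}{15}\right) 1392 = 70992 + \frac{928 \sqrt{14689}}{5}$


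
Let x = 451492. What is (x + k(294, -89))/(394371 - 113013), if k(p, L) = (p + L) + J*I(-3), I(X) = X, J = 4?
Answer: 451685/281358 ≈ 1.6054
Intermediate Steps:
k(p, L) = -12 + L + p (k(p, L) = (p + L) + 4*(-3) = (L + p) - 12 = -12 + L + p)
(x + k(294, -89))/(394371 - 113013) = (451492 + (-12 - 89 + 294))/(394371 - 113013) = (451492 + 193)/281358 = 451685*(1/281358) = 451685/281358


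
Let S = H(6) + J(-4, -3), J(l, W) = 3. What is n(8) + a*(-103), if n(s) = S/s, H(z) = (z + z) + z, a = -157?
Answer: 129389/8 ≈ 16174.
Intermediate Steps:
H(z) = 3*z (H(z) = 2*z + z = 3*z)
S = 21 (S = 3*6 + 3 = 18 + 3 = 21)
n(s) = 21/s
n(8) + a*(-103) = 21/8 - 157*(-103) = 21*(1/8) + 16171 = 21/8 + 16171 = 129389/8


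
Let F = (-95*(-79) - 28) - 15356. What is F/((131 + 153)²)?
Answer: -7879/80656 ≈ -0.097687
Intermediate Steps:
F = -7879 (F = (7505 - 28) - 15356 = 7477 - 15356 = -7879)
F/((131 + 153)²) = -7879/(131 + 153)² = -7879/(284²) = -7879/80656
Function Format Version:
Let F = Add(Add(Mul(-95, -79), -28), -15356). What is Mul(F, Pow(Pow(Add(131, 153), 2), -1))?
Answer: Rational(-7879, 80656) ≈ -0.097687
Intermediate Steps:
F = -7879 (F = Add(Add(7505, -28), -15356) = Add(7477, -15356) = -7879)
Mul(F, Pow(Pow(Add(131, 153), 2), -1)) = Mul(-7879, Pow(Pow(Add(131, 153), 2), -1)) = Mul(-7879, Pow(Pow(284, 2), -1)) = Mul(-7879, Pow(80656, -1)) = Mul(-7879, Rational(1, 80656)) = Rational(-7879, 80656)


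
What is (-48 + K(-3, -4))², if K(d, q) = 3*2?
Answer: 1764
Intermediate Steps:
K(d, q) = 6
(-48 + K(-3, -4))² = (-48 + 6)² = (-42)² = 1764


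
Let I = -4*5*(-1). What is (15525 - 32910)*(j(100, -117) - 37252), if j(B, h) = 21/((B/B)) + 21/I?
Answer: 2588970723/4 ≈ 6.4724e+8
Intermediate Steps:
I = 20 (I = -20*(-1) = 20)
j(B, h) = 441/20 (j(B, h) = 21/((B/B)) + 21/20 = 21/1 + 21*(1/20) = 21*1 + 21/20 = 21 + 21/20 = 441/20)
(15525 - 32910)*(j(100, -117) - 37252) = (15525 - 32910)*(441/20 - 37252) = -17385*(-744599/20) = 2588970723/4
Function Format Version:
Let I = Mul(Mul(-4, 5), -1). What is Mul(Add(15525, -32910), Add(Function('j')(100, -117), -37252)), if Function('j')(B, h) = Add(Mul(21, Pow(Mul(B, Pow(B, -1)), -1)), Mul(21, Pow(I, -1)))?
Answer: Rational(2588970723, 4) ≈ 6.4724e+8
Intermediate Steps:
I = 20 (I = Mul(-20, -1) = 20)
Function('j')(B, h) = Rational(441, 20) (Function('j')(B, h) = Add(Mul(21, Pow(Mul(B, Pow(B, -1)), -1)), Mul(21, Pow(20, -1))) = Add(Mul(21, Pow(1, -1)), Mul(21, Rational(1, 20))) = Add(Mul(21, 1), Rational(21, 20)) = Add(21, Rational(21, 20)) = Rational(441, 20))
Mul(Add(15525, -32910), Add(Function('j')(100, -117), -37252)) = Mul(Add(15525, -32910), Add(Rational(441, 20), -37252)) = Mul(-17385, Rational(-744599, 20)) = Rational(2588970723, 4)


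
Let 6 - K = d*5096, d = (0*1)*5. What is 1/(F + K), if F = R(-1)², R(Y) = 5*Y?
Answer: 1/31 ≈ 0.032258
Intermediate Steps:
d = 0 (d = 0*5 = 0)
F = 25 (F = (5*(-1))² = (-5)² = 25)
K = 6 (K = 6 - 0*5096 = 6 - 1*0 = 6 + 0 = 6)
1/(F + K) = 1/(25 + 6) = 1/31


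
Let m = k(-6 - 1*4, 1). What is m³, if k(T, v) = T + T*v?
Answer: -8000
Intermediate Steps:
m = -20 (m = (-6 - 1*4)*(1 + 1) = (-6 - 4)*2 = -10*2 = -20)
m³ = (-20)³ = -8000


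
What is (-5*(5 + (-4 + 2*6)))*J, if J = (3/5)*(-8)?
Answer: 312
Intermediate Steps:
J = -24/5 (J = (3*(⅕))*(-8) = (⅗)*(-8) = -24/5 ≈ -4.8000)
(-5*(5 + (-4 + 2*6)))*J = -5*(5 + (-4 + 2*6))*(-24/5) = -5*(5 + (-4 + 12))*(-24/5) = -5*(5 + 8)*(-24/5) = -5*13*(-24/5) = -65*(-24/5) = 312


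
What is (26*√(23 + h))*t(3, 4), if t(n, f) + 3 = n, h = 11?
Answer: 0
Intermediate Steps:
t(n, f) = -3 + n
(26*√(23 + h))*t(3, 4) = (26*√(23 + 11))*(-3 + 3) = (26*√34)*0 = 0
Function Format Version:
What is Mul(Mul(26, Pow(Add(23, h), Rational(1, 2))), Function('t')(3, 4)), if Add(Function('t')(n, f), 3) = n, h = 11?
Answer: 0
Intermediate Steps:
Function('t')(n, f) = Add(-3, n)
Mul(Mul(26, Pow(Add(23, h), Rational(1, 2))), Function('t')(3, 4)) = Mul(Mul(26, Pow(Add(23, 11), Rational(1, 2))), Add(-3, 3)) = Mul(Mul(26, Pow(34, Rational(1, 2))), 0) = 0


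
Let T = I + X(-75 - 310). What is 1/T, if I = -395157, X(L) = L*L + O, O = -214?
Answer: -1/247146 ≈ -4.0462e-6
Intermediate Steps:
X(L) = -214 + L² (X(L) = L*L - 214 = L² - 214 = -214 + L²)
T = -247146 (T = -395157 + (-214 + (-75 - 310)²) = -395157 + (-214 + (-385)²) = -395157 + (-214 + 148225) = -395157 + 148011 = -247146)
1/T = 1/(-247146) = -1/247146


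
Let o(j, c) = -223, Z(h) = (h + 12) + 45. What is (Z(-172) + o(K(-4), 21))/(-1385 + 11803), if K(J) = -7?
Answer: -169/5209 ≈ -0.032444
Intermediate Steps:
Z(h) = 57 + h (Z(h) = (12 + h) + 45 = 57 + h)
(Z(-172) + o(K(-4), 21))/(-1385 + 11803) = ((57 - 172) - 223)/(-1385 + 11803) = (-115 - 223)/10418 = -338*1/10418 = -169/5209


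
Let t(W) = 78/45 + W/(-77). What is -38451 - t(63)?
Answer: -6344566/165 ≈ -38452.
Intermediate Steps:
t(W) = 26/15 - W/77 (t(W) = 78*(1/45) + W*(-1/77) = 26/15 - W/77)
-38451 - t(63) = -38451 - (26/15 - 1/77*63) = -38451 - (26/15 - 9/11) = -38451 - 1*151/165 = -38451 - 151/165 = -6344566/165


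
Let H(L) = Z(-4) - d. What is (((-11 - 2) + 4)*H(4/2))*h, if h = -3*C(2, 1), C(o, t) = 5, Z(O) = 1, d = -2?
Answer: 405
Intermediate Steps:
H(L) = 3 (H(L) = 1 - 1*(-2) = 1 + 2 = 3)
h = -15 (h = -3*5 = -15)
(((-11 - 2) + 4)*H(4/2))*h = (((-11 - 2) + 4)*3)*(-15) = ((-13 + 4)*3)*(-15) = -9*3*(-15) = -27*(-15) = 405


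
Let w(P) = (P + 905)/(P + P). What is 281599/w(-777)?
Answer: -218802423/64 ≈ -3.4188e+6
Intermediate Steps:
w(P) = (905 + P)/(2*P) (w(P) = (905 + P)/((2*P)) = (905 + P)*(1/(2*P)) = (905 + P)/(2*P))
281599/w(-777) = 281599/(((½)*(905 - 777)/(-777))) = 281599/(((½)*(-1/777)*128)) = 281599/(-64/777) = 281599*(-777/64) = -218802423/64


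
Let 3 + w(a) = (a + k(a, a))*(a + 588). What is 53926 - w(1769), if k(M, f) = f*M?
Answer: -7380019481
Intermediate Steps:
k(M, f) = M*f
w(a) = -3 + (588 + a)*(a + a²) (w(a) = -3 + (a + a*a)*(a + 588) = -3 + (a + a²)*(588 + a) = -3 + (588 + a)*(a + a²))
53926 - w(1769) = 53926 - (-3 + 1769³ + 588*1769 + 589*1769²) = 53926 - (-3 + 5535839609 + 1040172 + 589*3129361) = 53926 - (-3 + 5535839609 + 1040172 + 1843193629) = 53926 - 1*7380073407 = 53926 - 7380073407 = -7380019481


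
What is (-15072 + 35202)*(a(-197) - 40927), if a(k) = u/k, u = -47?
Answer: -162299574360/197 ≈ -8.2386e+8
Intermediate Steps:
a(k) = -47/k
(-15072 + 35202)*(a(-197) - 40927) = (-15072 + 35202)*(-47/(-197) - 40927) = 20130*(-47*(-1/197) - 40927) = 20130*(47/197 - 40927) = 20130*(-8062572/197) = -162299574360/197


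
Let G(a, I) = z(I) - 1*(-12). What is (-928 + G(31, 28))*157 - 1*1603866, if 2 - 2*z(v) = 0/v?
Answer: -1747521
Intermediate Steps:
z(v) = 1 (z(v) = 1 - 0/v = 1 - 1/2*0 = 1 + 0 = 1)
G(a, I) = 13 (G(a, I) = 1 - 1*(-12) = 1 + 12 = 13)
(-928 + G(31, 28))*157 - 1*1603866 = (-928 + 13)*157 - 1*1603866 = -915*157 - 1603866 = -143655 - 1603866 = -1747521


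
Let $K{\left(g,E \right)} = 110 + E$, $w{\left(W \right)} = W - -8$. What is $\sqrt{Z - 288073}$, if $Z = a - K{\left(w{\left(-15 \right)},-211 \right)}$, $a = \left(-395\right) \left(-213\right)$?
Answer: $i \sqrt{203837} \approx 451.48 i$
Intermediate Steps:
$w{\left(W \right)} = 8 + W$ ($w{\left(W \right)} = W + 8 = 8 + W$)
$a = 84135$
$Z = 84236$ ($Z = 84135 - \left(110 - 211\right) = 84135 - -101 = 84135 + 101 = 84236$)
$\sqrt{Z - 288073} = \sqrt{84236 - 288073} = \sqrt{-203837} = i \sqrt{203837}$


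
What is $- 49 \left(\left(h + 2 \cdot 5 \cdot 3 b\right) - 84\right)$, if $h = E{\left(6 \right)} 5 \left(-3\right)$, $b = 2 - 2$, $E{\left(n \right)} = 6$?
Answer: $8526$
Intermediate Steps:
$b = 0$
$h = -90$ ($h = 6 \cdot 5 \left(-3\right) = 30 \left(-3\right) = -90$)
$- 49 \left(\left(h + 2 \cdot 5 \cdot 3 b\right) - 84\right) = - 49 \left(\left(-90 + 2 \cdot 5 \cdot 3 \cdot 0\right) - 84\right) = - 49 \left(\left(-90 + 10 \cdot 3 \cdot 0\right) - 84\right) = - 49 \left(\left(-90 + 30 \cdot 0\right) - 84\right) = - 49 \left(\left(-90 + 0\right) - 84\right) = - 49 \left(-90 - 84\right) = \left(-49\right) \left(-174\right) = 8526$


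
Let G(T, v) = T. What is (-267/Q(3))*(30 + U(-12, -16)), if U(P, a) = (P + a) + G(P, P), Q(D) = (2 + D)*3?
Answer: 178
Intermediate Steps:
Q(D) = 6 + 3*D
U(P, a) = a + 2*P (U(P, a) = (P + a) + P = a + 2*P)
(-267/Q(3))*(30 + U(-12, -16)) = (-267/(6 + 3*3))*(30 + (-16 + 2*(-12))) = (-267/(6 + 9))*(30 + (-16 - 24)) = (-267/15)*(30 - 40) = -267*1/15*(-10) = -89/5*(-10) = 178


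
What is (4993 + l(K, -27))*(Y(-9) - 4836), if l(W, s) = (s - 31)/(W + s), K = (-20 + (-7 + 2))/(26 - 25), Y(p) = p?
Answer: -629108715/26 ≈ -2.4196e+7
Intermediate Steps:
K = -25 (K = (-20 - 5)/1 = -25*1 = -25)
l(W, s) = (-31 + s)/(W + s)
(4993 + l(K, -27))*(Y(-9) - 4836) = (4993 + (-31 - 27)/(-25 - 27))*(-9 - 4836) = (4993 - 58/(-52))*(-4845) = (4993 - 1/52*(-58))*(-4845) = (4993 + 29/26)*(-4845) = (129847/26)*(-4845) = -629108715/26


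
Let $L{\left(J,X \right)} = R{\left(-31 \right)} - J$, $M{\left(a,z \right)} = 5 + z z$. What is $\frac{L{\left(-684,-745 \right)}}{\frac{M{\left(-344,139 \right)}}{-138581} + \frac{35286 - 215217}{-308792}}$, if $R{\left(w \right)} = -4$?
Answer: $\frac{29099038823360}{18967303719} \approx 1534.2$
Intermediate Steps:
$M{\left(a,z \right)} = 5 + z^{2}$
$L{\left(J,X \right)} = -4 - J$
$\frac{L{\left(-684,-745 \right)}}{\frac{M{\left(-344,139 \right)}}{-138581} + \frac{35286 - 215217}{-308792}} = \frac{-4 - -684}{\frac{5 + 139^{2}}{-138581} + \frac{35286 - 215217}{-308792}} = \frac{-4 + 684}{\left(5 + 19321\right) \left(- \frac{1}{138581}\right) - - \frac{179931}{308792}} = \frac{680}{19326 \left(- \frac{1}{138581}\right) + \frac{179931}{308792}} = \frac{680}{- \frac{19326}{138581} + \frac{179931}{308792}} = \frac{680}{\frac{18967303719}{42792704152}} = 680 \cdot \frac{42792704152}{18967303719} = \frac{29099038823360}{18967303719}$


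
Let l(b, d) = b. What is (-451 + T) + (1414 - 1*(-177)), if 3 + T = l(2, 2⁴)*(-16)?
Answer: 1105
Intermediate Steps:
T = -35 (T = -3 + 2*(-16) = -3 - 32 = -35)
(-451 + T) + (1414 - 1*(-177)) = (-451 - 35) + (1414 - 1*(-177)) = -486 + (1414 + 177) = -486 + 1591 = 1105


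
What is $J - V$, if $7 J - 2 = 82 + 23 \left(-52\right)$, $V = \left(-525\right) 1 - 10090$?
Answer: $\frac{73193}{7} \approx 10456.0$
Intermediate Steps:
$V = -10615$ ($V = -525 - 10090 = -10615$)
$J = - \frac{1112}{7}$ ($J = \frac{2}{7} + \frac{82 + 23 \left(-52\right)}{7} = \frac{2}{7} + \frac{82 - 1196}{7} = \frac{2}{7} + \frac{1}{7} \left(-1114\right) = \frac{2}{7} - \frac{1114}{7} = - \frac{1112}{7} \approx -158.86$)
$J - V = - \frac{1112}{7} - -10615 = - \frac{1112}{7} + 10615 = \frac{73193}{7}$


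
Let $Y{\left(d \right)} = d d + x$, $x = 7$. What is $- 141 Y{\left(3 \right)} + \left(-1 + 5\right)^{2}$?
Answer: $-2240$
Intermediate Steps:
$Y{\left(d \right)} = 7 + d^{2}$ ($Y{\left(d \right)} = d d + 7 = d^{2} + 7 = 7 + d^{2}$)
$- 141 Y{\left(3 \right)} + \left(-1 + 5\right)^{2} = - 141 \left(7 + 3^{2}\right) + \left(-1 + 5\right)^{2} = - 141 \left(7 + 9\right) + 4^{2} = \left(-141\right) 16 + 16 = -2256 + 16 = -2240$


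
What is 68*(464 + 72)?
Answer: 36448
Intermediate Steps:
68*(464 + 72) = 68*536 = 36448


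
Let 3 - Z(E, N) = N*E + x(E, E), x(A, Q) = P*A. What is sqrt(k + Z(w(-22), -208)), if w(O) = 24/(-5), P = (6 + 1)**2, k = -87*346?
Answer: I*sqrt(771555)/5 ≈ 175.68*I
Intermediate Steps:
k = -30102
P = 49 (P = 7**2 = 49)
w(O) = -24/5 (w(O) = 24*(-1/5) = -24/5)
x(A, Q) = 49*A
Z(E, N) = 3 - 49*E - E*N (Z(E, N) = 3 - (N*E + 49*E) = 3 - (E*N + 49*E) = 3 - (49*E + E*N) = 3 + (-49*E - E*N) = 3 - 49*E - E*N)
sqrt(k + Z(w(-22), -208)) = sqrt(-30102 + (3 - 49*(-24/5) - 1*(-24/5)*(-208))) = sqrt(-30102 + (3 + 1176/5 - 4992/5)) = sqrt(-30102 - 3801/5) = sqrt(-154311/5) = I*sqrt(771555)/5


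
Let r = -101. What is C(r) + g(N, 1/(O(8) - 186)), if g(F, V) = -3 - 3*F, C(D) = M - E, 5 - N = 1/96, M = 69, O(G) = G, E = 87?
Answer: -1151/32 ≈ -35.969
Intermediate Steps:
N = 479/96 (N = 5 - 1/96 = 479/96 ≈ 4.9896)
C(D) = -18 (C(D) = 69 - 1*87 = 69 - 87 = -18)
C(r) + g(N, 1/(O(8) - 186)) = -18 + (-3 - 3*479/96) = -18 + (-3 - 479/32) = -18 - 575/32 = -1151/32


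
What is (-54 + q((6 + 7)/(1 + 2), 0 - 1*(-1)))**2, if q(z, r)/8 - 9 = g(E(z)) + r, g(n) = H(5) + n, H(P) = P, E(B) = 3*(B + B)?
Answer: 75076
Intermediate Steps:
E(B) = 6*B (E(B) = 3*(2*B) = 6*B)
g(n) = 5 + n
q(z, r) = 112 + 8*r + 48*z (q(z, r) = 72 + 8*((5 + 6*z) + r) = 72 + 8*(5 + r + 6*z) = 72 + (40 + 8*r + 48*z) = 112 + 8*r + 48*z)
(-54 + q((6 + 7)/(1 + 2), 0 - 1*(-1)))**2 = (-54 + (112 + 8*(0 - 1*(-1)) + 48*((6 + 7)/(1 + 2))))**2 = (-54 + (112 + 8*(0 + 1) + 48*(13/3)))**2 = (-54 + (112 + 8*1 + 48*(13*(1/3))))**2 = (-54 + (112 + 8 + 48*(13/3)))**2 = (-54 + (112 + 8 + 208))**2 = (-54 + 328)**2 = 274**2 = 75076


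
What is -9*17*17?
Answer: -2601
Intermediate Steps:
-9*17*17 = -153*17 = -2601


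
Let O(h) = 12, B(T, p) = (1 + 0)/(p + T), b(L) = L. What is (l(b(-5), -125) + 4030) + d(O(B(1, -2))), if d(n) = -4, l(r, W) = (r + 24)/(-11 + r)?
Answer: 64397/16 ≈ 4024.8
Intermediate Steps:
B(T, p) = 1/(T + p)
l(r, W) = (24 + r)/(-11 + r)
(l(b(-5), -125) + 4030) + d(O(B(1, -2))) = ((24 - 5)/(-11 - 5) + 4030) - 4 = (19/(-16) + 4030) - 4 = (-1/16*19 + 4030) - 4 = (-19/16 + 4030) - 4 = 64461/16 - 4 = 64397/16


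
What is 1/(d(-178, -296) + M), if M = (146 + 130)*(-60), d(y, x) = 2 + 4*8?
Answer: -1/16526 ≈ -6.0511e-5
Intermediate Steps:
d(y, x) = 34 (d(y, x) = 2 + 32 = 34)
M = -16560 (M = 276*(-60) = -16560)
1/(d(-178, -296) + M) = 1/(34 - 16560) = 1/(-16526) = -1/16526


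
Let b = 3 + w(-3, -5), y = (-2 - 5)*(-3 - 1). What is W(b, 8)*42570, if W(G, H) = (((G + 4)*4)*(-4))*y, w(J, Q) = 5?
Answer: -228856320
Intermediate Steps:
y = 28 (y = -7*(-4) = 28)
b = 8 (b = 3 + 5 = 8)
W(G, H) = -1792 - 448*G (W(G, H) = (((G + 4)*4)*(-4))*28 = (((4 + G)*4)*(-4))*28 = ((16 + 4*G)*(-4))*28 = (-64 - 16*G)*28 = -1792 - 448*G)
W(b, 8)*42570 = (-1792 - 448*8)*42570 = (-1792 - 3584)*42570 = -5376*42570 = -228856320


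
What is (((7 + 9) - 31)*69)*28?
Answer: -28980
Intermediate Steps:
(((7 + 9) - 31)*69)*28 = ((16 - 31)*69)*28 = -15*69*28 = -1035*28 = -28980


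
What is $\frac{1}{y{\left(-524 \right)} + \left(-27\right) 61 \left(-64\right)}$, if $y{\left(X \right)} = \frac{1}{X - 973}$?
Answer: $\frac{1497}{157795775} \approx 9.4869 \cdot 10^{-6}$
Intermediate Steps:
$y{\left(X \right)} = \frac{1}{-973 + X}$
$\frac{1}{y{\left(-524 \right)} + \left(-27\right) 61 \left(-64\right)} = \frac{1}{\frac{1}{-973 - 524} + \left(-27\right) 61 \left(-64\right)} = \frac{1}{\frac{1}{-1497} - -105408} = \frac{1}{- \frac{1}{1497} + 105408} = \frac{1}{\frac{157795775}{1497}} = \frac{1497}{157795775}$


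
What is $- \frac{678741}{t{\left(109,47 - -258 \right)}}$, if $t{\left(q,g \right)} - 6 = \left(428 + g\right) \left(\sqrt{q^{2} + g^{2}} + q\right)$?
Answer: $\frac{54233442123}{49980350425} - \frac{497517153 \sqrt{104906}}{49980350425} \approx -2.139$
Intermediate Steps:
$t{\left(q,g \right)} = 6 + \left(428 + g\right) \left(q + \sqrt{g^{2} + q^{2}}\right)$ ($t{\left(q,g \right)} = 6 + \left(428 + g\right) \left(\sqrt{q^{2} + g^{2}} + q\right) = 6 + \left(428 + g\right) \left(\sqrt{g^{2} + q^{2}} + q\right) = 6 + \left(428 + g\right) \left(q + \sqrt{g^{2} + q^{2}}\right)$)
$- \frac{678741}{t{\left(109,47 - -258 \right)}} = - \frac{678741}{6 + 428 \cdot 109 + 428 \sqrt{\left(47 - -258\right)^{2} + 109^{2}} + \left(47 - -258\right) 109 + \left(47 - -258\right) \sqrt{\left(47 - -258\right)^{2} + 109^{2}}} = - \frac{678741}{6 + 46652 + 428 \sqrt{\left(47 + 258\right)^{2} + 11881} + \left(47 + 258\right) 109 + \left(47 + 258\right) \sqrt{\left(47 + 258\right)^{2} + 11881}} = - \frac{678741}{6 + 46652 + 428 \sqrt{305^{2} + 11881} + 305 \cdot 109 + 305 \sqrt{305^{2} + 11881}} = - \frac{678741}{6 + 46652 + 428 \sqrt{93025 + 11881} + 33245 + 305 \sqrt{93025 + 11881}} = - \frac{678741}{6 + 46652 + 428 \sqrt{104906} + 33245 + 305 \sqrt{104906}} = - \frac{678741}{79903 + 733 \sqrt{104906}}$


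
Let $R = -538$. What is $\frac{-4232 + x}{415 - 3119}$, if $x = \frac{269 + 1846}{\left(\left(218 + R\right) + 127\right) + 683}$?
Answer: $\frac{414313}{264992} \approx 1.5635$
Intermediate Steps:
$x = \frac{423}{98}$ ($x = \frac{269 + 1846}{\left(\left(218 - 538\right) + 127\right) + 683} = \frac{2115}{\left(-320 + 127\right) + 683} = \frac{2115}{-193 + 683} = \frac{2115}{490} = 2115 \cdot \frac{1}{490} = \frac{423}{98} \approx 4.3163$)
$\frac{-4232 + x}{415 - 3119} = \frac{-4232 + \frac{423}{98}}{415 - 3119} = - \frac{414313}{98 \left(-2704\right)} = \left(- \frac{414313}{98}\right) \left(- \frac{1}{2704}\right) = \frac{414313}{264992}$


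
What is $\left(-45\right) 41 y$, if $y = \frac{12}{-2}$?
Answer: $11070$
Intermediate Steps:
$y = -6$ ($y = 12 \left(- \frac{1}{2}\right) = -6$)
$\left(-45\right) 41 y = \left(-45\right) 41 \left(-6\right) = \left(-1845\right) \left(-6\right) = 11070$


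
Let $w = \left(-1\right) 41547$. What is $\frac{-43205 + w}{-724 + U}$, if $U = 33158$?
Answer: $- \frac{42376}{16217} \approx -2.6131$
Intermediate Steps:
$w = -41547$
$\frac{-43205 + w}{-724 + U} = \frac{-43205 - 41547}{-724 + 33158} = - \frac{84752}{32434} = \left(-84752\right) \frac{1}{32434} = - \frac{42376}{16217}$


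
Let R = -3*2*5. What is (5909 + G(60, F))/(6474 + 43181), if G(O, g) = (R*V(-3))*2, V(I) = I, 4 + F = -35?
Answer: 6089/49655 ≈ 0.12263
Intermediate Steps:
F = -39 (F = -4 - 35 = -39)
R = -30 (R = -6*5 = -30)
G(O, g) = 180 (G(O, g) = -30*(-3)*2 = 90*2 = 180)
(5909 + G(60, F))/(6474 + 43181) = (5909 + 180)/(6474 + 43181) = 6089/49655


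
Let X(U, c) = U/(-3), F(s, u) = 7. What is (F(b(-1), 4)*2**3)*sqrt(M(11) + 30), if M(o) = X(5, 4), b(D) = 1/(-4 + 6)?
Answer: 56*sqrt(255)/3 ≈ 298.08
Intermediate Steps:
b(D) = 1/2
X(U, c) = -U/3 (X(U, c) = U*(-1/3) = -U/3)
M(o) = -5/3 (M(o) = -1/3*5 = -5/3)
(F(b(-1), 4)*2**3)*sqrt(M(11) + 30) = (7*2**3)*sqrt(-5/3 + 30) = (7*8)*sqrt(85/3) = 56*(sqrt(255)/3) = 56*sqrt(255)/3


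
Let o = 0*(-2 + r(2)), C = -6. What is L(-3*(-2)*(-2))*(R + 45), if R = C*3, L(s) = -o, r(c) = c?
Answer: 0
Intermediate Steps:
o = 0 (o = 0*(-2 + 2) = 0*0 = 0)
L(s) = 0 (L(s) = -1*0 = 0)
R = -18 (R = -6*3 = -18)
L(-3*(-2)*(-2))*(R + 45) = 0*(-18 + 45) = 0*27 = 0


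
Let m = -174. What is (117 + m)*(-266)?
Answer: 15162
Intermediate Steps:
(117 + m)*(-266) = (117 - 174)*(-266) = -57*(-266) = 15162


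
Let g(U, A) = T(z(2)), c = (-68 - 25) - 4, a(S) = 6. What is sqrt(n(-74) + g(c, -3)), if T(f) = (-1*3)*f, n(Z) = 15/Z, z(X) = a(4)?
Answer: I*sqrt(99678)/74 ≈ 4.2665*I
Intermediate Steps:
c = -97 (c = -93 - 4 = -97)
z(X) = 6
T(f) = -3*f
g(U, A) = -18 (g(U, A) = -3*6 = -18)
sqrt(n(-74) + g(c, -3)) = sqrt(15/(-74) - 18) = sqrt(15*(-1/74) - 18) = sqrt(-15/74 - 18) = sqrt(-1347/74) = I*sqrt(99678)/74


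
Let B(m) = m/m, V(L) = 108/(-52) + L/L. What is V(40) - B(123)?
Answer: -27/13 ≈ -2.0769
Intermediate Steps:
V(L) = -14/13 (V(L) = 108*(-1/52) + 1 = -27/13 + 1 = -14/13)
B(m) = 1
V(40) - B(123) = -14/13 - 1*1 = -14/13 - 1 = -27/13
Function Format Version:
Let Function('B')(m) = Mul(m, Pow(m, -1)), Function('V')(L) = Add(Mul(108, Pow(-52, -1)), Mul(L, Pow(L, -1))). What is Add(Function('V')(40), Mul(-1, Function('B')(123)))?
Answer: Rational(-27, 13) ≈ -2.0769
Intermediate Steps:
Function('V')(L) = Rational(-14, 13) (Function('V')(L) = Add(Mul(108, Rational(-1, 52)), 1) = Add(Rational(-27, 13), 1) = Rational(-14, 13))
Function('B')(m) = 1
Add(Function('V')(40), Mul(-1, Function('B')(123))) = Add(Rational(-14, 13), Mul(-1, 1)) = Add(Rational(-14, 13), -1) = Rational(-27, 13)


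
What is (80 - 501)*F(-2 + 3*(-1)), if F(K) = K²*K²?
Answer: -263125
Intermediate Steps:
F(K) = K⁴
(80 - 501)*F(-2 + 3*(-1)) = (80 - 501)*(-2 + 3*(-1))⁴ = -421*(-2 - 3)⁴ = -421*(-5)⁴ = -421*625 = -263125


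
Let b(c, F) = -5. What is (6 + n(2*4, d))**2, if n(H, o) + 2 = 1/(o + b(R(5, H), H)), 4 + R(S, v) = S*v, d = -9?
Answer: 3025/196 ≈ 15.434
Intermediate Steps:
R(S, v) = -4 + S*v
n(H, o) = -2 + 1/(-5 + o) (n(H, o) = -2 + 1/(o - 5) = -2 + 1/(-5 + o))
(6 + n(2*4, d))**2 = (6 + (11 - 2*(-9))/(-5 - 9))**2 = (6 + (11 + 18)/(-14))**2 = (6 - 1/14*29)**2 = (6 - 29/14)**2 = (55/14)**2 = 3025/196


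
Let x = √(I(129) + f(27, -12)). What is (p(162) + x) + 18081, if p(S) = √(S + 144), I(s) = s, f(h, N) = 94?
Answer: 18081 + √223 + 3*√34 ≈ 18113.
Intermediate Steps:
x = √223 (x = √(129 + 94) = √223 ≈ 14.933)
p(S) = √(144 + S)
(p(162) + x) + 18081 = (√(144 + 162) + √223) + 18081 = (√306 + √223) + 18081 = (3*√34 + √223) + 18081 = (√223 + 3*√34) + 18081 = 18081 + √223 + 3*√34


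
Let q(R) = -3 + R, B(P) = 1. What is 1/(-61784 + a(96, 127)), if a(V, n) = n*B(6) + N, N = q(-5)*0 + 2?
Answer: -1/61655 ≈ -1.6219e-5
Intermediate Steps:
N = 2 (N = (-3 - 5)*0 + 2 = -8*0 + 2 = 0 + 2 = 2)
a(V, n) = 2 + n (a(V, n) = n*1 + 2 = n + 2 = 2 + n)
1/(-61784 + a(96, 127)) = 1/(-61784 + (2 + 127)) = 1/(-61784 + 129) = 1/(-61655) = -1/61655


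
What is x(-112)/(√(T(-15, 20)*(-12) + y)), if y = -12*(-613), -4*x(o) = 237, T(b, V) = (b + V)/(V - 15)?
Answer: -79*√51/816 ≈ -0.69139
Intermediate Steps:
T(b, V) = (V + b)/(-15 + V)
x(o) = -237/4 (x(o) = -¼*237 = -237/4)
y = 7356
x(-112)/(√(T(-15, 20)*(-12) + y)) = -237/(4*√(((20 - 15)/(-15 + 20))*(-12) + 7356)) = -237/(4*√((5/5)*(-12) + 7356)) = -237/(4*√(((⅕)*5)*(-12) + 7356)) = -237/(4*√(1*(-12) + 7356)) = -237/(4*√(-12 + 7356)) = -237*√51/612/4 = -79*√51/816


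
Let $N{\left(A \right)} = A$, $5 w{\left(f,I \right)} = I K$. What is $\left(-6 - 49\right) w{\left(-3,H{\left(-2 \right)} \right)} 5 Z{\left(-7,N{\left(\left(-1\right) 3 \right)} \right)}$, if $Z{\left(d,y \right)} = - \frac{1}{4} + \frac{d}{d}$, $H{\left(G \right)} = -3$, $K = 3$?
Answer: $\frac{1485}{4} \approx 371.25$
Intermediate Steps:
$w{\left(f,I \right)} = \frac{3 I}{5}$ ($w{\left(f,I \right)} = \frac{I 3}{5} = \frac{3 I}{5}$)
$Z{\left(d,y \right)} = \frac{3}{4}$ ($Z{\left(d,y \right)} = \left(-1\right) \frac{1}{4} + 1 = - \frac{1}{4} + 1 = \frac{3}{4}$)
$\left(-6 - 49\right) w{\left(-3,H{\left(-2 \right)} \right)} 5 Z{\left(-7,N{\left(\left(-1\right) 3 \right)} \right)} = \left(-6 - 49\right) \frac{3}{5} \left(-3\right) 5 \cdot \frac{3}{4} = - 55 \left(\left(- \frac{9}{5}\right) 5\right) \frac{3}{4} = \left(-55\right) \left(-9\right) \frac{3}{4} = 495 \cdot \frac{3}{4} = \frac{1485}{4}$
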